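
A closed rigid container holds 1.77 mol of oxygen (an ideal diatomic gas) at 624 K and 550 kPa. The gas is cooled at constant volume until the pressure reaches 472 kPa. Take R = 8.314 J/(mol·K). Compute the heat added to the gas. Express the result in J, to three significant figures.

Constant volume ⇒ W = 0, so Q = ΔU = nCᵥΔT with Cᵥ = 5R/2 = 20.79 J/(mol·K).
At constant V, T₂/T₁ = P₂/P₁ ⇒ ΔT = T₁(P₂/P₁ − 1) = 624·(472/550 − 1) = -88.49 K.
ΔU = (1.77)(20.79)(-88.49) = -3256 J.

Q ≈ -3260 J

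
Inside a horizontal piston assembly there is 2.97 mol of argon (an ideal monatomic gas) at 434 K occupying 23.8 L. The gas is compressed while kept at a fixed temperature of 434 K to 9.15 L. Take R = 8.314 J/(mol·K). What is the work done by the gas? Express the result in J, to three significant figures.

Isothermal: W = nRT ln(V₂/V₁).
W = (2.97)(8.314)(434) × ln(9.15/23.8)
  = 10717 × -0.9559
W_by_gas = -10244 J.

W ≈ -10200 J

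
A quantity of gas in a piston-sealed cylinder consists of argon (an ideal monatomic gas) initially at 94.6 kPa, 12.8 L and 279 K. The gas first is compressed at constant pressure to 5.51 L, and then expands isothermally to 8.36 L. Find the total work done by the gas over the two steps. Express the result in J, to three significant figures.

W_total ≈ -472 J

Step 1 (isobaric): W = PΔV = (94.6 kPa)(5.51 − 12.8 L) = -689.6 J.
After step 1: P = 94.6 kPa, V = 5.51 L, T = 120.1 K.
Step 2 (isothermal): W = P₁V₁ ln(V₂/V₁) = (521.2) ln(8.36/5.51) = 217.3 J.
W_total = -689.6 + 217.3 = -472.3 J.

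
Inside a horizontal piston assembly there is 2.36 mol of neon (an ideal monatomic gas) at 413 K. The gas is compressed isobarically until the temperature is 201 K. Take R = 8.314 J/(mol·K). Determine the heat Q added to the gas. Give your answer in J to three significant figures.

Q ≈ -10400 J

Isobaric: W = nRΔT = (2.36)(8.314)(-212) = -4160 J.
ΔU = nCᵥΔT with Cᵥ = 3R/2: ΔU = (2.36)(12.47)(-212) = -6239 J.
Q = ΔU + W = -6239 − 4160 = -10399 J.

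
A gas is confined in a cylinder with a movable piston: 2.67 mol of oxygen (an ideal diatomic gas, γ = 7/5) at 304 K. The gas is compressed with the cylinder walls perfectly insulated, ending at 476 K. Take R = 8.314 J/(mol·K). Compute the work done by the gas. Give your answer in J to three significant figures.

Adiabatic ⇒ Q = 0, so W_by = −ΔU = nCᵥ(T₁ − T₂).
Cᵥ = 5R/2 = 20.79 J/(mol·K).
W = (2.67)(20.79)(304 − 476) = -9545 J.

W ≈ -9550 J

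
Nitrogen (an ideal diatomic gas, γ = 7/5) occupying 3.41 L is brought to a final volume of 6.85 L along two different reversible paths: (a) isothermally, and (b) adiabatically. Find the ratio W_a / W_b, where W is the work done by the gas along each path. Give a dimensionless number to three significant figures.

Path (a) isothermal: W = P₁V₁ ln(V₂/V₁) → W_a/(P₁V₁) = 0.6975.
Path (b) adiabatic: W = P₁V₁(1 − (V₁/V₂)^(γ−1))/(γ−1) → W_b/(P₁V₁) = 0.6087.
W_a / W_b = 0.6975 / 0.6087 = 1.146.

W_a / W_b ≈ 1.15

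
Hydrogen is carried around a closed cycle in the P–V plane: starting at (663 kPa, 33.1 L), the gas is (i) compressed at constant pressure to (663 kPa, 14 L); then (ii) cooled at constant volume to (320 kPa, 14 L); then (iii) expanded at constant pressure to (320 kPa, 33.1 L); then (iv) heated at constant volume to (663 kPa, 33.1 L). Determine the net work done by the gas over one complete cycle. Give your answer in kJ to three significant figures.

Constant-volume legs do no work.
W(i) = (663)(14 − 33.1) = -12663 J; W(iii) = (320)(33.1 − 14) = 6112 J.
W_net = -12663 + 6112 = -6551 J (the counter-clockwise enclosed area).

W_net ≈ -6.55 kJ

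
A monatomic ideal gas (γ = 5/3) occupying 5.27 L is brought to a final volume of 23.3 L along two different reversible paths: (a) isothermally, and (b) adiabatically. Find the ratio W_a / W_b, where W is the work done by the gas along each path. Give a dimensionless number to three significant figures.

W_a / W_b ≈ 1.58

Path (a) isothermal: W = P₁V₁ ln(V₂/V₁) → W_a/(P₁V₁) = 1.486.
Path (b) adiabatic: W = P₁V₁(1 − (V₁/V₂)^(γ−1))/(γ−1) → W_b/(P₁V₁) = 0.9432.
W_a / W_b = 1.486 / 0.9432 = 1.576.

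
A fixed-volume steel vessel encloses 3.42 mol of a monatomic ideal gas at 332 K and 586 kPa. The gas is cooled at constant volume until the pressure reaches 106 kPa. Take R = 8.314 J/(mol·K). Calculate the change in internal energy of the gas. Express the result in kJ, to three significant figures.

ΔU ≈ -11.6 kJ

Constant volume ⇒ W = 0, so Q = ΔU = nCᵥΔT with Cᵥ = 3R/2 = 12.47 J/(mol·K).
At constant V, T₂/T₁ = P₂/P₁ ⇒ ΔT = T₁(P₂/P₁ − 1) = 332·(106/586 − 1) = -271.9 K.
ΔU = (3.42)(12.47)(-271.9) = -11599 J.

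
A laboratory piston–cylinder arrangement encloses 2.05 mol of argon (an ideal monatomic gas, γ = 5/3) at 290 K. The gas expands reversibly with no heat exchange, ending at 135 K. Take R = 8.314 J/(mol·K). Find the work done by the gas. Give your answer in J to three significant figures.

W ≈ 3960 J

Adiabatic ⇒ Q = 0, so W_by = −ΔU = nCᵥ(T₁ − T₂).
Cᵥ = 3R/2 = 12.47 J/(mol·K).
W = (2.05)(12.47)(290 − 135) = 3963 J.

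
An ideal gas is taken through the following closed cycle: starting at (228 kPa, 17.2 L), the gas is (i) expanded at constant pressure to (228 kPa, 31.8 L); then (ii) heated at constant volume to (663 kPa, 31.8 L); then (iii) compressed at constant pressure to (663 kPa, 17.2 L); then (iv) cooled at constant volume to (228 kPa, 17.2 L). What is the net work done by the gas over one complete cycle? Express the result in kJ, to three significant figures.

W_net ≈ -6.35 kJ

Constant-volume legs do no work.
W(i) = (228)(31.8 − 17.2) = 3329 J; W(iii) = (663)(17.2 − 31.8) = -9680 J.
W_net = 3329 − 9680 = -6351 J (the counter-clockwise enclosed area).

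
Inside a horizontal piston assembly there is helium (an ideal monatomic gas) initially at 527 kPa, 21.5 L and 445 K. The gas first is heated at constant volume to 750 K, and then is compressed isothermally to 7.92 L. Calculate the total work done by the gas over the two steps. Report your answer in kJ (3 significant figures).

Step 1 (isochoric): W = 0 (constant volume).
After step 1: P = 888.2 kPa (V unchanged).
Step 2 (isothermal): W = P₁V₁ ln(V₂/V₁) = (19096) ln(7.92/21.5) = -19071 J.
W_total = 0 − 19071 = -19071 J.

W_total ≈ -19.1 kJ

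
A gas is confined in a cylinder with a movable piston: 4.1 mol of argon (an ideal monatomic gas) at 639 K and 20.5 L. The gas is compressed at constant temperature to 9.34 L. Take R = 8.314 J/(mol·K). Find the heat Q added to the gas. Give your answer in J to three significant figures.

Q ≈ -17100 J

Isothermal ⇒ ΔU = 0, so Q = W = nRT ln(V₂/V₁).
Q = (4.1)(8.314)(639) ln(9.34/20.5) = 21782 × -0.7861 = -17123 J.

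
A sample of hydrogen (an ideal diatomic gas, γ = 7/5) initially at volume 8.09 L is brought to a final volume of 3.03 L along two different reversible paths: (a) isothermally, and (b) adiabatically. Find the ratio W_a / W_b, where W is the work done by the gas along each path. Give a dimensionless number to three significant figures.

Path (a) isothermal: W = P₁V₁ ln(V₂/V₁) → W_a/(P₁V₁) = -0.9821.
Path (b) adiabatic: W = P₁V₁(1 − (V₁/V₂)^(γ−1))/(γ−1) → W_b/(P₁V₁) = -1.203.
W_a / W_b = -0.9821 / -1.203 = 0.8164.

W_a / W_b ≈ 0.816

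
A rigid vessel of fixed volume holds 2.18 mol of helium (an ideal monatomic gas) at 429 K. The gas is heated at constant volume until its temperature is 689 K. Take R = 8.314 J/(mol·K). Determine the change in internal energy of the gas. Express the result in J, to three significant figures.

ΔU ≈ 7070 J

Constant volume ⇒ W = 0, so Q = ΔU = nCᵥΔT with Cᵥ = 3R/2 = 12.47 J/(mol·K).
ΔU = (2.18)(12.47)(689 − 429) = 7069 J.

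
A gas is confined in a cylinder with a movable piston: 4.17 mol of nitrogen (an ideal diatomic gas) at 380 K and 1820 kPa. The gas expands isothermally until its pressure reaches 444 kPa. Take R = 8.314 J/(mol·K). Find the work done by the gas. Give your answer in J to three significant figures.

W ≈ 18600 J

Isothermal process: W = nRT ln(V₂/V₁) = nRT ln(P₁/P₂).
W = (4.17)(8.314)(380) × ln(1820/444)
  = 13174 × ln(4.099) = 13174 × 1.411
W_by_gas = 18586 J.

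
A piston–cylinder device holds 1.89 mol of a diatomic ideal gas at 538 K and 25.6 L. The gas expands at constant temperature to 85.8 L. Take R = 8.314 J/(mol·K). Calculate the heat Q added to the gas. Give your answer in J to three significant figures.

Isothermal ⇒ ΔU = 0, so Q = W = nRT ln(V₂/V₁).
Q = (1.89)(8.314)(538) ln(85.8/25.6) = 8454 × 1.209 = 10224 J.

Q ≈ 10200 J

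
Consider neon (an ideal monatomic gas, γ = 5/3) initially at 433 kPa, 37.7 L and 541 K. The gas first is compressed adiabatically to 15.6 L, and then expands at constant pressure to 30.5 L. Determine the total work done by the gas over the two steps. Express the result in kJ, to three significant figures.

Step 1 (adiabatic): W = (P₁V₁ − P₂V₂)/(γ−1) = (16324 − 29397)/0.667 = -19610 J.
After step 1: P = 1884 kPa, V = 15.6 L, T = 974.3 K.
Step 2 (isobaric): W = PΔV = (1884 kPa)(30.5 − 15.6 L) = 28078 J.
W_total = -19610 + 28078 = 8468 J.

W_total ≈ 8.47 kJ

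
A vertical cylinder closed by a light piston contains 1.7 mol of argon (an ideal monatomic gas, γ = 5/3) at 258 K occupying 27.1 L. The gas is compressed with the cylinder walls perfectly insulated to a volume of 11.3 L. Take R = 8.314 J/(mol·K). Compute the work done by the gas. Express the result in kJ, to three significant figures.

W ≈ -4.33 kJ

Adiabatic: TV^(γ−1) = const with γ = 5/3.
T₂ = T₁ (V₁/V₂)^(γ−1) = 258 × (27.1/11.3)^0.667 = 258 × 1.792 = 462.3 K.
W_by = nCᵥ(T₁ − T₂) = (1.7)(12.47)(258 − 462.3) = -4330 J.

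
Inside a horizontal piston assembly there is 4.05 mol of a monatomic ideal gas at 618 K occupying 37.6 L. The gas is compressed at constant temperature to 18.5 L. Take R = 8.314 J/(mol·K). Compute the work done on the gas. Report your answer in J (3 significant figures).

Isothermal: W = nRT ln(V₂/V₁).
W = (4.05)(8.314)(618) × ln(18.5/37.6)
  = 20809 × -0.7092
W_by_gas = -14759 J; work on gas = −W_by = 14759 J.

W ≈ 14800 J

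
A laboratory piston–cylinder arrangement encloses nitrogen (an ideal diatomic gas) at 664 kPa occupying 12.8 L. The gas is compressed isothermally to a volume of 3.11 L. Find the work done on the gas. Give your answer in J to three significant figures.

W ≈ 12000 J

Isothermal: W = nRT ln(V₂/V₁) = P₁V₁ ln(V₂/V₁).
P₁V₁ = (664 kPa)(12.8 L) = 8499 J.
W = 8499 × ln(3.11/12.8) = 8499 × -1.415
W_by_gas = -12025 J; work on gas = −W_by = 12025 J.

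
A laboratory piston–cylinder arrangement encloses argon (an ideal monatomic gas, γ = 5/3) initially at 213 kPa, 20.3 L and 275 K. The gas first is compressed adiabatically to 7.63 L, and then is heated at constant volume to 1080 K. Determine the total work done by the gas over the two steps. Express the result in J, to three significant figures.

Step 1 (adiabatic): W = (P₁V₁ − P₂V₂)/(γ−1) = (4324 − 8302)/0.667 = -5967 J.
Step 2 (isochoric): W = 0 (constant volume).
W_total = -5967 + 0 = -5967 J.

W_total ≈ -5970 J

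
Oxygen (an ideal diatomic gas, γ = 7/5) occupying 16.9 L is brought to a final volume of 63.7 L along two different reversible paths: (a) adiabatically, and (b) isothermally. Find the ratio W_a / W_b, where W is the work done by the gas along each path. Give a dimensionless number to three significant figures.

Path (a) adiabatic: W = P₁V₁(1 − (V₁/V₂)^(γ−1))/(γ−1) → W_a/(P₁V₁) = 1.03.
Path (b) isothermal: W = P₁V₁ ln(V₂/V₁) → W_b/(P₁V₁) = 1.327.
W_a / W_b = 1.03 / 1.327 = 0.776.

W_a / W_b ≈ 0.776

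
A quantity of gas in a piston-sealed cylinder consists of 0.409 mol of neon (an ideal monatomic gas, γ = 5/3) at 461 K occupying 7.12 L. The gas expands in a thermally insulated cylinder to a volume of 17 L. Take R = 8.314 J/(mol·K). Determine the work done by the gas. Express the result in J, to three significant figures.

Adiabatic: TV^(γ−1) = const with γ = 5/3.
T₂ = T₁ (V₁/V₂)^(γ−1) = 461 × (7.12/17)^0.667 = 461 × 0.5598 = 258.1 K.
W_by = nCᵥ(T₁ − T₂) = (0.409)(12.47)(461 − 258.1) = 1035 J.

W ≈ 1040 J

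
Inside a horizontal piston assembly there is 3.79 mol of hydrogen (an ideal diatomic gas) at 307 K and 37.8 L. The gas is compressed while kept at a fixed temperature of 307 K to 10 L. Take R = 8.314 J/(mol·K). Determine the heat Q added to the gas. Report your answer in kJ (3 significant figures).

Q ≈ -12.9 kJ

Isothermal ⇒ ΔU = 0, so Q = W = nRT ln(V₂/V₁).
Q = (3.79)(8.314)(307) ln(10/37.8) = 9674 × -1.33 = -12863 J.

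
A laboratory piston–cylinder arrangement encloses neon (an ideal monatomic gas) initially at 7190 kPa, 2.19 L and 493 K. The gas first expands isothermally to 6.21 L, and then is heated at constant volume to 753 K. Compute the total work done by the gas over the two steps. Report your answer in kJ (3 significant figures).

Step 1 (isothermal): W = P₁V₁ ln(V₂/V₁) = (15746) ln(6.21/2.19) = 16412 J.
Step 2 (isochoric): W = 0 (constant volume).
W_total = 16412 + 0 = 16412 J.

W_total ≈ 16.4 kJ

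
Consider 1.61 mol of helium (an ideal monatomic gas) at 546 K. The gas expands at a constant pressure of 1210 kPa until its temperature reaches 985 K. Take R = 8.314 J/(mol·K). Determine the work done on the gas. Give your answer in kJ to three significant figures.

W ≈ -5.88 kJ

Isobaric: W = P ΔV = nR ΔT.
W = (1.61)(8.314)(985 − 546) = 5876 J.
Work on gas = −W_by = -5876 J.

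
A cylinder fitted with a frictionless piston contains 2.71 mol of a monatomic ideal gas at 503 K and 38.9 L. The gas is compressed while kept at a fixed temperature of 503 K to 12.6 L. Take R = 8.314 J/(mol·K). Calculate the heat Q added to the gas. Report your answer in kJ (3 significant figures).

Q ≈ -12.8 kJ

Isothermal ⇒ ΔU = 0, so Q = W = nRT ln(V₂/V₁).
Q = (2.71)(8.314)(503) ln(12.6/38.9) = 11333 × -1.127 = -12776 J.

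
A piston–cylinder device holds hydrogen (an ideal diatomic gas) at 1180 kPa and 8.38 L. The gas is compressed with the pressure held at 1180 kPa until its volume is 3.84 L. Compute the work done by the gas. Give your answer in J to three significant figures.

W ≈ -5360 J

Isobaric: W = P ΔV.
W = (1180 kPa)(3.84 − 8.38 L) = (1180)(-4.54) = -5357 J.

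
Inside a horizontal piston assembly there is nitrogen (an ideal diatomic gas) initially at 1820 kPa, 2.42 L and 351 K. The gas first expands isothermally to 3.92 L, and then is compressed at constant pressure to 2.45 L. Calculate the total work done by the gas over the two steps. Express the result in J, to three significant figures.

Step 1 (isothermal): W = P₁V₁ ln(V₂/V₁) = (4404) ln(3.92/2.42) = 2124 J.
After step 1: P = 1124 kPa, V = 3.92 L, T = 351 K.
Step 2 (isobaric): W = PΔV = (1124 kPa)(2.45 − 3.92 L) = -1652 J.
W_total = 2124 − 1652 = 472.7 J.

W_total ≈ 473 J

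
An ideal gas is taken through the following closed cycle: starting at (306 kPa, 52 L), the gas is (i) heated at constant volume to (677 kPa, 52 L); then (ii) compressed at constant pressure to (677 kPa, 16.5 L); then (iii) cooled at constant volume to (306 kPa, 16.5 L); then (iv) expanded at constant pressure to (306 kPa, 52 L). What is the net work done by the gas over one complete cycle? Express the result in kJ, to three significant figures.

Constant-volume legs do no work.
W(ii) = (677)(16.5 − 52) = -24034 J; W(iv) = (306)(52 − 16.5) = 10863 J.
W_net = -24034 + 10863 = -13170 J (the counter-clockwise enclosed area).

W_net ≈ -13.2 kJ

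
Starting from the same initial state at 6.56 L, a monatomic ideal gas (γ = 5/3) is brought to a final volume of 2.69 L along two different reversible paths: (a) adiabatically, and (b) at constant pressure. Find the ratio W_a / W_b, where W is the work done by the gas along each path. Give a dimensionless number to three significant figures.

Path (a) adiabatic: W = P₁V₁(1 − (V₁/V₂)^(γ−1))/(γ−1) → W_a/(P₁V₁) = -1.218.
Path (b) isobaric: W = P₁(V₂ − V₁) → W_b/(P₁V₁) = -0.5899.
W_a / W_b = -1.218 / -0.5899 = 2.064.

W_a / W_b ≈ 2.06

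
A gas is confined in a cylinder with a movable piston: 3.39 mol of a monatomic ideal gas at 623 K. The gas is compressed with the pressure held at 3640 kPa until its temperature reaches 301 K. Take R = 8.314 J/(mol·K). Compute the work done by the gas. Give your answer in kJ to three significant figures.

W ≈ -9.08 kJ

Isobaric: W = P ΔV = nR ΔT.
W = (3.39)(8.314)(301 − 623) = -9075 J.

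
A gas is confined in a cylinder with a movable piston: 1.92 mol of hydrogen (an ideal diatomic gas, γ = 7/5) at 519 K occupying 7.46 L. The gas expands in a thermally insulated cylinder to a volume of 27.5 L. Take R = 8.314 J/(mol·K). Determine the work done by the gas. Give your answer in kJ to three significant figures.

W ≈ 8.42 kJ

Adiabatic: TV^(γ−1) = const with γ = 7/5.
T₂ = T₁ (V₁/V₂)^(γ−1) = 519 × (7.46/27.5)^0.4 = 519 × 0.5934 = 308 K.
W_by = nCᵥ(T₁ − T₂) = (1.92)(20.79)(519 − 308) = 8421 J.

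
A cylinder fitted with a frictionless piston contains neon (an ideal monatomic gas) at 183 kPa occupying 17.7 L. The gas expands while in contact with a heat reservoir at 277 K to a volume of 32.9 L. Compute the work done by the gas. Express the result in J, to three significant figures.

Isothermal: W = nRT ln(V₂/V₁) = P₁V₁ ln(V₂/V₁).
P₁V₁ = (183 kPa)(17.7 L) = 3239 J.
W = 3239 × ln(32.9/17.7) = 3239 × 0.6199
W_by_gas = 2008 J.

W ≈ 2010 J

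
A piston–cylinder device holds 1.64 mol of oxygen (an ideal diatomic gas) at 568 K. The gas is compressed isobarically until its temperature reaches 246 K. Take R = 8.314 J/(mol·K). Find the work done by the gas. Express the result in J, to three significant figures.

W ≈ -4390 J

Isobaric: W = P ΔV = nR ΔT.
W = (1.64)(8.314)(246 − 568) = -4390 J.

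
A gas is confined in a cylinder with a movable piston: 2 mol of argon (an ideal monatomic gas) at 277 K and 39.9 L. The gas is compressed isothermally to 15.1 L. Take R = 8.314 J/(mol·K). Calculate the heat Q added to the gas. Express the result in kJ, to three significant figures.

Isothermal ⇒ ΔU = 0, so Q = W = nRT ln(V₂/V₁).
Q = (2)(8.314)(277) ln(15.1/39.9) = 4606 × -0.9717 = -4476 J.

Q ≈ -4.48 kJ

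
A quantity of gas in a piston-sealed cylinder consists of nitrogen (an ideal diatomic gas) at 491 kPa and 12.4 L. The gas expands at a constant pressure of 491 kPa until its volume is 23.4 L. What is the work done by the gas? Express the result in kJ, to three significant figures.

Isobaric: W = P ΔV.
W = (491 kPa)(23.4 − 12.4 L) = (491)(11) = 5401 J.

W ≈ 5.40 kJ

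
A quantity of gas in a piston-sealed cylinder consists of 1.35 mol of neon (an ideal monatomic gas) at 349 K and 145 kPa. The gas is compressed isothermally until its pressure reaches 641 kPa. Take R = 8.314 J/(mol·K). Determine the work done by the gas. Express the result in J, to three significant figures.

W ≈ -5820 J

Isothermal process: W = nRT ln(V₂/V₁) = nRT ln(P₁/P₂).
W = (1.35)(8.314)(349) × ln(145/641)
  = 3917 × ln(0.2262) = 3917 × -1.486
W_by_gas = -5822 J.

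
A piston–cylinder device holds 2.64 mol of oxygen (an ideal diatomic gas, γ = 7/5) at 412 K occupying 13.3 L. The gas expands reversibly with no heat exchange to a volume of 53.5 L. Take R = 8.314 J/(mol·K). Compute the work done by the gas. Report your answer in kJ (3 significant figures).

Adiabatic: TV^(γ−1) = const with γ = 7/5.
T₂ = T₁ (V₁/V₂)^(γ−1) = 412 × (13.3/53.5)^0.4 = 412 × 0.5731 = 236.1 K.
W_by = nCᵥ(T₁ − T₂) = (2.64)(20.79)(412 − 236.1) = 9652 J.

W ≈ 9.65 kJ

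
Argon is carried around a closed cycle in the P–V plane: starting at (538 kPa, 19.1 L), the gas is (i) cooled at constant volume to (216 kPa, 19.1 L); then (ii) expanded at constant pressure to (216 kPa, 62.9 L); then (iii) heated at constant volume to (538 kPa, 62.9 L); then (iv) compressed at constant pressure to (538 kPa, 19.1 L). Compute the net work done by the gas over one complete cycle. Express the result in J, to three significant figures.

Constant-volume legs do no work.
W(ii) = (216)(62.9 − 19.1) = 9461 J; W(iv) = (538)(19.1 − 62.9) = -23564 J.
W_net = 9461 − 23564 = -14104 J (the counter-clockwise enclosed area).

W_net ≈ -14100 J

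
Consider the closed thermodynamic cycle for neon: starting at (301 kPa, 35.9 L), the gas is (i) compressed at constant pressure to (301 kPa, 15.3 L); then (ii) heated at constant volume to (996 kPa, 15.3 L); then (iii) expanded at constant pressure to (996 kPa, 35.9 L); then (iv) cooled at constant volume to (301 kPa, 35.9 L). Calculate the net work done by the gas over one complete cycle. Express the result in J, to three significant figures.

W_net ≈ 14300 J

Constant-volume legs do no work.
W(i) = (301)(15.3 − 35.9) = -6201 J; W(iii) = (996)(35.9 − 15.3) = 20518 J.
W_net = -6201 + 20518 = 14317 J (the clockwise enclosed area).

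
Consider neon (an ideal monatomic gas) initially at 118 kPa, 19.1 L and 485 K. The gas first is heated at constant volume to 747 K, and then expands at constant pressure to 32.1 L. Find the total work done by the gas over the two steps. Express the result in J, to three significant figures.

Step 1 (isochoric): W = 0 (constant volume).
After step 1: P = 181.7 kPa (V unchanged).
Step 2 (isobaric): W = PΔV = (181.7 kPa)(32.1 − 19.1 L) = 2363 J.
W_total = 0 + 2363 = 2363 J.

W_total ≈ 2360 J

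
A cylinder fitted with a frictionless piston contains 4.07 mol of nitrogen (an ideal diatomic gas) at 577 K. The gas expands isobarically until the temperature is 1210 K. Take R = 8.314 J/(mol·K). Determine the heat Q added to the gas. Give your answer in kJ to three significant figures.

Q ≈ 75.0 kJ

Isobaric: W = nRΔT = (4.07)(8.314)(633) = 21419 J.
ΔU = nCᵥΔT with Cᵥ = 5R/2: ΔU = (4.07)(20.79)(633) = 53549 J.
Q = ΔU + W = 53549 + 21419 = 74968 J.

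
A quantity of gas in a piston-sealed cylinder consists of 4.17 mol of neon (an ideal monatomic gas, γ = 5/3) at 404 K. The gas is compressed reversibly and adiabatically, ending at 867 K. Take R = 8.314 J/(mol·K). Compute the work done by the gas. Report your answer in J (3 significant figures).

W ≈ -24100 J

Adiabatic ⇒ Q = 0, so W_by = −ΔU = nCᵥ(T₁ − T₂).
Cᵥ = 3R/2 = 12.47 J/(mol·K).
W = (4.17)(12.47)(404 − 867) = -24078 J.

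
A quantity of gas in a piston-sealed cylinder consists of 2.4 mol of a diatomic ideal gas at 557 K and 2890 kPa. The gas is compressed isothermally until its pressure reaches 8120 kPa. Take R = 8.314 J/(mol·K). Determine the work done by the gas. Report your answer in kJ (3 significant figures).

W ≈ -11.5 kJ

Isothermal process: W = nRT ln(V₂/V₁) = nRT ln(P₁/P₂).
W = (2.4)(8.314)(557) × ln(2890/8120)
  = 11114 × ln(0.3559) = 11114 × -1.033
W_by_gas = -11482 J.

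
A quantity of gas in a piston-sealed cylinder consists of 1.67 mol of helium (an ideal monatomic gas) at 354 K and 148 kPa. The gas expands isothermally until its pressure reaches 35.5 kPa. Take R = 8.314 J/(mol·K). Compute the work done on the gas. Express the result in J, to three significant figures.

Isothermal process: W = nRT ln(V₂/V₁) = nRT ln(P₁/P₂).
W = (1.67)(8.314)(354) × ln(148/35.5)
  = 4915 × ln(4.169) = 4915 × 1.428
W_by_gas = 7017 J; work on gas = −W_by = -7017 J.

W ≈ -7020 J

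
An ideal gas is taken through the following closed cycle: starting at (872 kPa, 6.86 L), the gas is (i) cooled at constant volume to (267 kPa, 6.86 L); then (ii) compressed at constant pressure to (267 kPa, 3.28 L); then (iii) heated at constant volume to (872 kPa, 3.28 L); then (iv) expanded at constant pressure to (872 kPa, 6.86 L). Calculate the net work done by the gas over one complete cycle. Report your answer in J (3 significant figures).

W_net ≈ 2170 J

Constant-volume legs do no work.
W(ii) = (267)(3.28 − 6.86) = -955.9 J; W(iv) = (872)(6.86 − 3.28) = 3122 J.
W_net = -955.9 + 3122 = 2166 J (the clockwise enclosed area).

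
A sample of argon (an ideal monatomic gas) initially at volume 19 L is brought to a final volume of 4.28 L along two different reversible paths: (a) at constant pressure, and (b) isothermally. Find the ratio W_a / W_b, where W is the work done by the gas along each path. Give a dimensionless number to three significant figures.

Path (a) isobaric: W = P₁(V₂ − V₁) → W_a/(P₁V₁) = -0.7747.
Path (b) isothermal: W = P₁V₁ ln(V₂/V₁) → W_b/(P₁V₁) = -1.49.
W_a / W_b = -0.7747 / -1.49 = 0.5198.

W_a / W_b ≈ 0.520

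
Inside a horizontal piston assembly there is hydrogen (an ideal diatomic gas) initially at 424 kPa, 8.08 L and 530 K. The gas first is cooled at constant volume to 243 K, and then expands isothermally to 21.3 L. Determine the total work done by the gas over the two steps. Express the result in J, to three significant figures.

W_total ≈ 1520 J

Step 1 (isochoric): W = 0 (constant volume).
After step 1: P = 194.4 kPa (V unchanged).
Step 2 (isothermal): W = P₁V₁ ln(V₂/V₁) = (1571) ln(21.3/8.08) = 1523 J.
W_total = 0 + 1523 = 1523 J.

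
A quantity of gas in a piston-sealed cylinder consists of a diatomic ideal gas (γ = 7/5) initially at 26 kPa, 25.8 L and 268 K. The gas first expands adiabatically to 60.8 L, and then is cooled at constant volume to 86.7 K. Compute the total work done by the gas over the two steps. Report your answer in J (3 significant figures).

W_total ≈ 487 J

Step 1 (adiabatic): W = (P₁V₁ − P₂V₂)/(γ−1) = (670.8 − 476.1)/0.4 = 486.8 J.
Step 2 (isochoric): W = 0 (constant volume).
W_total = 486.8 + 0 = 486.8 J.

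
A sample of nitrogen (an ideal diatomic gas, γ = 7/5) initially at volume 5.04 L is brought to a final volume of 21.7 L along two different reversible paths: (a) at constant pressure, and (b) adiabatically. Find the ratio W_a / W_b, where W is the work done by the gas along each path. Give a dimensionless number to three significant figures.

Path (a) isobaric: W = P₁(V₂ − V₁) → W_a/(P₁V₁) = 3.306.
Path (b) adiabatic: W = P₁V₁(1 − (V₁/V₂)^(γ−1))/(γ−1) → W_b/(P₁V₁) = 1.106.
W_a / W_b = 3.306 / 1.106 = 2.989.

W_a / W_b ≈ 2.99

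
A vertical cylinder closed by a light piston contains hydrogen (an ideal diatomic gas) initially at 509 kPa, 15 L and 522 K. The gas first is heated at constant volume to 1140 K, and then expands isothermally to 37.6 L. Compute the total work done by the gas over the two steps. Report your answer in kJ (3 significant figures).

Step 1 (isochoric): W = 0 (constant volume).
After step 1: P = 1112 kPa (V unchanged).
Step 2 (isothermal): W = P₁V₁ ln(V₂/V₁) = (16674) ln(37.6/15) = 15323 J.
W_total = 0 + 15323 = 15323 J.

W_total ≈ 15.3 kJ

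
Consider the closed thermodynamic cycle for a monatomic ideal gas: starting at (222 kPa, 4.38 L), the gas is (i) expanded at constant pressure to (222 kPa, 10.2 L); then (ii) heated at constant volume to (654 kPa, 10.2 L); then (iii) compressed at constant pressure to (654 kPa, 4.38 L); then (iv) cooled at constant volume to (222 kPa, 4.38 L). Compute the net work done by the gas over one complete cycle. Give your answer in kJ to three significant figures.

Constant-volume legs do no work.
W(i) = (222)(10.2 − 4.38) = 1292 J; W(iii) = (654)(4.38 − 10.2) = -3806 J.
W_net = 1292 − 3806 = -2514 J (the counter-clockwise enclosed area).

W_net ≈ -2.51 kJ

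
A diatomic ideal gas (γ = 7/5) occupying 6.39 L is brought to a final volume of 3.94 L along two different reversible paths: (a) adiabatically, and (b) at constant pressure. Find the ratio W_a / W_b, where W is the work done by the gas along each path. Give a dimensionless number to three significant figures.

Path (a) adiabatic: W = P₁V₁(1 − (V₁/V₂)^(γ−1))/(γ−1) → W_a/(P₁V₁) = -0.5335.
Path (b) isobaric: W = P₁(V₂ − V₁) → W_b/(P₁V₁) = -0.3834.
W_a / W_b = -0.5335 / -0.3834 = 1.391.

W_a / W_b ≈ 1.39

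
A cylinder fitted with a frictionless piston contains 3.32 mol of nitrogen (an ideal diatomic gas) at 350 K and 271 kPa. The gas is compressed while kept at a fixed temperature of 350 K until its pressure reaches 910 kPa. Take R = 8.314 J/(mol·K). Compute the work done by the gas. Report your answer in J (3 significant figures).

Isothermal process: W = nRT ln(V₂/V₁) = nRT ln(P₁/P₂).
W = (3.32)(8.314)(350) × ln(271/910)
  = 9661 × ln(0.2978) = 9661 × -1.211
W_by_gas = -11702 J.

W ≈ -11700 J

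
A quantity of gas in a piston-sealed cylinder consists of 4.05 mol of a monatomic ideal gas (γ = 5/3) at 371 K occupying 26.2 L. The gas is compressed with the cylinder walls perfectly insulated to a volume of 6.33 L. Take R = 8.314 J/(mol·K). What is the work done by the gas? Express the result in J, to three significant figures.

W ≈ -29600 J

Adiabatic: TV^(γ−1) = const with γ = 5/3.
T₂ = T₁ (V₁/V₂)^(γ−1) = 371 × (26.2/6.33)^0.667 = 371 × 2.578 = 956.4 K.
W_by = nCᵥ(T₁ − T₂) = (4.05)(12.47)(371 − 956.4) = -29567 J.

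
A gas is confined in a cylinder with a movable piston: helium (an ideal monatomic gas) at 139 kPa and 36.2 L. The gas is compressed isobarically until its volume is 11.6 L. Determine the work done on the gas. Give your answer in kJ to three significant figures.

W ≈ 3.42 kJ

Isobaric: W = P ΔV.
W = (139 kPa)(11.6 − 36.2 L) = (139)(-24.6) = -3419 J.
Work on gas = −W_by = 3419 J.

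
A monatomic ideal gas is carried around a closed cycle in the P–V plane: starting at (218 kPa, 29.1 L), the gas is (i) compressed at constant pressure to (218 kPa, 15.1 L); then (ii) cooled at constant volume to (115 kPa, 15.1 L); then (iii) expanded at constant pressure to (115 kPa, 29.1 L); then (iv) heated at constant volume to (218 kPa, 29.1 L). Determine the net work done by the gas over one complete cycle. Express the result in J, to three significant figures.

W_net ≈ -1440 J

Constant-volume legs do no work.
W(i) = (218)(15.1 − 29.1) = -3052 J; W(iii) = (115)(29.1 − 15.1) = 1610 J.
W_net = -3052 + 1610 = -1442 J (the counter-clockwise enclosed area).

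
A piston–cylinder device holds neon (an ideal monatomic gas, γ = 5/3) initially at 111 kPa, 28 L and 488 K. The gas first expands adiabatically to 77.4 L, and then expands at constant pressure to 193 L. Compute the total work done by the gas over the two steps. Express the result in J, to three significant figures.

Step 1 (adiabatic): W = (P₁V₁ − P₂V₂)/(γ−1) = (3108 − 1578)/0.667 = 2295 J.
After step 1: P = 20.39 kPa, V = 77.4 L, T = 247.8 K.
Step 2 (isobaric): W = PΔV = (20.39 kPa)(193 − 77.4 L) = 2357 J.
W_total = 2295 + 2357 = 4652 J.

W_total ≈ 4650 J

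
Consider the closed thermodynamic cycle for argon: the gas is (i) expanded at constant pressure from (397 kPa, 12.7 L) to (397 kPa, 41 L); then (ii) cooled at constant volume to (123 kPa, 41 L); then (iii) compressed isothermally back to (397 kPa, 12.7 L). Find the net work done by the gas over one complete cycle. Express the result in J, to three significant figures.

Leg (i): W = PΔV = (397)(41 − 12.7) = 11235 J.
Leg (ii): W = 0.
Leg (iii): W = PᵢVᵢ ln(V_f/Vᵢ) = (5043) ln(12.7/41) = -5910 J.
W_net = 11235 − 5910 = 5325 J.

W_net ≈ 5320 J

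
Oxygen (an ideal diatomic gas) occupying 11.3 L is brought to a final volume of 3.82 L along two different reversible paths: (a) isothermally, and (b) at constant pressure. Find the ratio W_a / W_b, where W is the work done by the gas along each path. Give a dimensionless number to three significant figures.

Path (a) isothermal: W = P₁V₁ ln(V₂/V₁) → W_a/(P₁V₁) = -1.085.
Path (b) isobaric: W = P₁(V₂ − V₁) → W_b/(P₁V₁) = -0.6619.
W_a / W_b = -1.085 / -0.6619 = 1.638.

W_a / W_b ≈ 1.64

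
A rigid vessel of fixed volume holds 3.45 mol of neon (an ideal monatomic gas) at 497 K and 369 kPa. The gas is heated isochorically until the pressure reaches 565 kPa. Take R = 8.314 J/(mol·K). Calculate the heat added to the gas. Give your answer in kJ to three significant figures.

Constant volume ⇒ W = 0, so Q = ΔU = nCᵥΔT with Cᵥ = 3R/2 = 12.47 J/(mol·K).
At constant V, T₂/T₁ = P₂/P₁ ⇒ ΔT = T₁(P₂/P₁ − 1) = 497·(565/369 − 1) = 264 K.
ΔU = (3.45)(12.47)(264) = 11358 J.

Q ≈ 11.4 kJ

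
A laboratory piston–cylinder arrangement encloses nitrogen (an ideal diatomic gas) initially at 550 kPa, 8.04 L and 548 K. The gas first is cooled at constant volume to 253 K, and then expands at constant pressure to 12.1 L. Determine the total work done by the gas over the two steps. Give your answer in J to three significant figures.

W_total ≈ 1030 J

Step 1 (isochoric): W = 0 (constant volume).
After step 1: P = 253.9 kPa (V unchanged).
Step 2 (isobaric): W = PΔV = (253.9 kPa)(12.1 − 8.04 L) = 1031 J.
W_total = 0 + 1031 = 1031 J.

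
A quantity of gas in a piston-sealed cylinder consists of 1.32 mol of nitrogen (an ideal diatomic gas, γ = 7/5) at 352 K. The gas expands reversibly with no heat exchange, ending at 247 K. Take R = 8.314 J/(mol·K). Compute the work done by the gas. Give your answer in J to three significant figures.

Adiabatic ⇒ Q = 0, so W_by = −ΔU = nCᵥ(T₁ − T₂).
Cᵥ = 5R/2 = 20.79 J/(mol·K).
W = (1.32)(20.79)(352 − 247) = 2881 J.

W ≈ 2880 J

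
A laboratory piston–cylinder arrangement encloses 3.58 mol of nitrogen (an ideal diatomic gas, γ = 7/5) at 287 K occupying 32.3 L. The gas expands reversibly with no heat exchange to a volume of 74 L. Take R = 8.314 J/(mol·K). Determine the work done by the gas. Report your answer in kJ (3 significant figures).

Adiabatic: TV^(γ−1) = const with γ = 7/5.
T₂ = T₁ (V₁/V₂)^(γ−1) = 287 × (32.3/74)^0.4 = 287 × 0.7178 = 206 K.
W_by = nCᵥ(T₁ − T₂) = (3.58)(20.79)(287 − 206) = 6027 J.

W ≈ 6.03 kJ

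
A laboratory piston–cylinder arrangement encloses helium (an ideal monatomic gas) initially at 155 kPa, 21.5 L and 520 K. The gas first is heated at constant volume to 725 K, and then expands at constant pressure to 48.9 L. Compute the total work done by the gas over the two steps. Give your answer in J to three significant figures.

Step 1 (isochoric): W = 0 (constant volume).
After step 1: P = 216.1 kPa (V unchanged).
Step 2 (isobaric): W = PΔV = (216.1 kPa)(48.9 − 21.5 L) = 5921 J.
W_total = 0 + 5921 = 5921 J.

W_total ≈ 5920 J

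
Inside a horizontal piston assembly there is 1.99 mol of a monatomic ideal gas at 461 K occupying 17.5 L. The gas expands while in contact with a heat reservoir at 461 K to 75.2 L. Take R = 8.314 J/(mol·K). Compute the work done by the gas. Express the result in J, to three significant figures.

W ≈ 11100 J

Isothermal: W = nRT ln(V₂/V₁).
W = (1.99)(8.314)(461) × ln(75.2/17.5)
  = 7627 × 1.458
W_by_gas = 11120 J.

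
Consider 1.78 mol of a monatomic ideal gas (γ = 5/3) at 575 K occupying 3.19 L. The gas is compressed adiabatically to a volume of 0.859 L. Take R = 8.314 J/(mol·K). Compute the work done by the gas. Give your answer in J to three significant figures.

Adiabatic: TV^(γ−1) = const with γ = 5/3.
T₂ = T₁ (V₁/V₂)^(γ−1) = 575 × (3.19/0.859)^0.667 = 575 × 2.398 = 1379 K.
W_by = nCᵥ(T₁ − T₂) = (1.78)(12.47)(575 − 1379) = -17845 J.

W ≈ -17800 J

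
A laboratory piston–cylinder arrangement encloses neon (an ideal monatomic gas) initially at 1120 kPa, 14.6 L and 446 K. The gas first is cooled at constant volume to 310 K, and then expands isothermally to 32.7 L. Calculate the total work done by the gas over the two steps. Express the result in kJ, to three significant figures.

W_total ≈ 9.16 kJ

Step 1 (isochoric): W = 0 (constant volume).
After step 1: P = 778.5 kPa (V unchanged).
Step 2 (isothermal): W = P₁V₁ ln(V₂/V₁) = (11366) ln(32.7/14.6) = 9165 J.
W_total = 0 + 9165 = 9165 J.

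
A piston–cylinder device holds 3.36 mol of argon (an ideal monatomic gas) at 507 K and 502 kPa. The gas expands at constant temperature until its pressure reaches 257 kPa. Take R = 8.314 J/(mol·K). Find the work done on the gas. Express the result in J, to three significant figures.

W ≈ -9480 J

Isothermal process: W = nRT ln(V₂/V₁) = nRT ln(P₁/P₂).
W = (3.36)(8.314)(507) × ln(502/257)
  = 14163 × ln(1.953) = 14163 × 0.6695
W_by_gas = 9483 J; work on gas = −W_by = -9483 J.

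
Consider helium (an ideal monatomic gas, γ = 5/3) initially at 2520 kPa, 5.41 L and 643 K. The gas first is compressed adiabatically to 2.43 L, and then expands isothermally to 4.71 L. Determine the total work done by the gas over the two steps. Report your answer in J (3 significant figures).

W_total ≈ 966 J

Step 1 (adiabatic): W = (P₁V₁ − P₂V₂)/(γ−1) = (13633 − 23245)/0.667 = -14417 J.
After step 1: P = 9566 kPa, V = 2.43 L, T = 1096 K.
Step 2 (isothermal): W = P₁V₁ ln(V₂/V₁) = (23245) ln(4.71/2.43) = 15383 J.
W_total = -14417 + 15383 = 966 J.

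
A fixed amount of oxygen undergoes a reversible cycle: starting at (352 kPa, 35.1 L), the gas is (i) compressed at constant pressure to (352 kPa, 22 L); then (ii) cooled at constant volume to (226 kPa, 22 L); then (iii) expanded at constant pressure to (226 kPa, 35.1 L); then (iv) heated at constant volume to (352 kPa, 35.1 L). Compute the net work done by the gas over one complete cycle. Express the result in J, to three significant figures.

Constant-volume legs do no work.
W(i) = (352)(22 − 35.1) = -4611 J; W(iii) = (226)(35.1 − 22) = 2961 J.
W_net = -4611 + 2961 = -1651 J (the counter-clockwise enclosed area).

W_net ≈ -1650 J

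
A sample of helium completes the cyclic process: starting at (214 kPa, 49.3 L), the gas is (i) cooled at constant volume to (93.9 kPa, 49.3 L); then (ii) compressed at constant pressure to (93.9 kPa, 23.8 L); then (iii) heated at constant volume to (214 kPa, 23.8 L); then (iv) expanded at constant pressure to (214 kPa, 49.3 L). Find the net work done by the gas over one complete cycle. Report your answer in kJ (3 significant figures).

Constant-volume legs do no work.
W(ii) = (93.9)(23.8 − 49.3) = -2394 J; W(iv) = (214)(49.3 − 23.8) = 5457 J.
W_net = -2394 + 5457 = 3063 J (the clockwise enclosed area).

W_net ≈ 3.06 kJ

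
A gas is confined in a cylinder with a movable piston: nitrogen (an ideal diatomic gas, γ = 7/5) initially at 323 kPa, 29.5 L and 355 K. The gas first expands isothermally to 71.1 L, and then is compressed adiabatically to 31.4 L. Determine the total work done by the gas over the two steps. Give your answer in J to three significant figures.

Step 1 (isothermal): W = P₁V₁ ln(V₂/V₁) = (9528) ln(71.1/29.5) = 8382 J.
After step 1: P = 134 kPa, V = 71.1 L, T = 355 K.
Step 2 (adiabatic): W = (P₁V₁ − P₂V₂)/(γ−1) = (9528 − 13213)/0.4 = -9211 J.
W_total = 8382 − 9211 = -829 J.

W_total ≈ -829 J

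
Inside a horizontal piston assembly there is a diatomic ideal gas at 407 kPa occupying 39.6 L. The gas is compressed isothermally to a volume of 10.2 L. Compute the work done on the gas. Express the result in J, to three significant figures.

W ≈ 21900 J

Isothermal: W = nRT ln(V₂/V₁) = P₁V₁ ln(V₂/V₁).
P₁V₁ = (407 kPa)(39.6 L) = 16117 J.
W = 16117 × ln(10.2/39.6) = 16117 × -1.356
W_by_gas = -21862 J; work on gas = −W_by = 21862 J.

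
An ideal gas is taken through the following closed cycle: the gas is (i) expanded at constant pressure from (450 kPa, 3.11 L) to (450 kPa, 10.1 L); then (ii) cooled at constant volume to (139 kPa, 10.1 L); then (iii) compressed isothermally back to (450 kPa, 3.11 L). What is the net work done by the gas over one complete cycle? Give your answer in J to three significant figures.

Leg (i): W = PΔV = (450)(10.1 − 3.11) = 3146 J.
Leg (ii): W = 0.
Leg (iii): W = PᵢVᵢ ln(V_f/Vᵢ) = (1404) ln(3.11/10.1) = -1654 J.
W_net = 3146 − 1654 = 1492 J.

W_net ≈ 1490 J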